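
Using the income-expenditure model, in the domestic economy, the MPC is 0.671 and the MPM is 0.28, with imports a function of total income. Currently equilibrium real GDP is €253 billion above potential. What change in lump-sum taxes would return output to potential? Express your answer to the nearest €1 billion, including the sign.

Spending multiplier = 1/(1 − c + m) = 1/(1 − 0.671 + 0.28) = 1/0.609 ≈ 1.642.
Tax multiplier = −c·k = −0.671/0.609 ≈ −1.102. Need ΔY = −€253 billion, so ΔT = ΔY/(−c·k) = −(−€253 billion) × 0.609 / 0.671 ≈ +€230 billion.
The government should raise lump-sum taxes by €230 billion.

+€230 billion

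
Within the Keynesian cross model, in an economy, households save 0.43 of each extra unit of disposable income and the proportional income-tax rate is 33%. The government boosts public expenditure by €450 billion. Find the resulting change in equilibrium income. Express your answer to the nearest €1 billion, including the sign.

MPC = 1 − MPS = 1 − 0.43 = 0.57.
Expenditure multiplier = 1/(1 − c(1−t)) = 1/(1 − 0.57×0.67) = 1/0.6181 ≈ 1.618.
ΔY = k × ΔG = (+€450 billion) / 0.6181 ≈ +€728 billion.

+€728 billion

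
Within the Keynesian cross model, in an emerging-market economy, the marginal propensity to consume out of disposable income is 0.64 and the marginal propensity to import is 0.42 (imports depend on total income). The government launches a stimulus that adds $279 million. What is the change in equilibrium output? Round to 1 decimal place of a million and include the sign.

Spending multiplier = 1/(1 − c + m) = 1/(1 − 0.64 + 0.42) = 1/0.78 ≈ 1.282.
ΔY = k × ΔG = (+$279 million) / 0.78 ≈ +$357.7 million.

+$357.7 million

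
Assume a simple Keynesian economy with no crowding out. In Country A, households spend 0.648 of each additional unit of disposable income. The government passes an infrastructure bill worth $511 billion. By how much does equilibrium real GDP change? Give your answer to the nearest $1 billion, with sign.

Expenditure multiplier = 1/(1 − MPC) = 1/(1 − 0.648) = 1/0.352 ≈ 2.841.
ΔY = k × ΔG = (+$511 billion) / 0.352 ≈ +$1,452 billion.

+$1,452 billion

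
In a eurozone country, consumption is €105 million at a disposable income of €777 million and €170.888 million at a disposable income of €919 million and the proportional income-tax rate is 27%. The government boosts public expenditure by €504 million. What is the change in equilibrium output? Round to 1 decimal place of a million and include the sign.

MPC = ΔC/ΔYd = (170.888 − 105)/(919 − 777) = 65.888/142 = 0.464.
Spending multiplier = 1/(1 − c(1−t)) = 1/(1 − 0.464×0.73) = 1/0.66128 ≈ 1.512.
ΔY = k × ΔG = (+€504 million) / 0.66128 ≈ +€762.2 million.

+€762.2 million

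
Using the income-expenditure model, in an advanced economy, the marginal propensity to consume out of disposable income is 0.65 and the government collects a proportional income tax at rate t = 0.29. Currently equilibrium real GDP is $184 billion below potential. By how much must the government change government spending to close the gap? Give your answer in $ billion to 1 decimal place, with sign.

+$99.1 billion

Spending multiplier = 1/(1 − c(1−t)) = 1/(1 − 0.65×0.71) = 1/0.5385 ≈ 1.857.
Need ΔY = +$184 billion, so ΔG = ΔY/k = (+$184 billion) × 0.5385 ≈ +$99.1 billion.
The government should increase government spending by $99.1 billion.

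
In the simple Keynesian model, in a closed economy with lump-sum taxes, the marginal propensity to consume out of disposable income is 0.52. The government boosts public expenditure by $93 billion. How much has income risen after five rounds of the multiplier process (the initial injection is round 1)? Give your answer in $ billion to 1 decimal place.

Round 1 adds ΔG = $93 billion; each later round is MPC = 0.52 times the previous.
After 5 rounds: 93 + 48.36 + 25.1472 + 13.076544 + 6.79980288 = ΔG·(1 − c^5)/(1 − c) = 93 × (1 − 0.0380204032)/0.48 ≈ $186.4 billion.

$186.4 billion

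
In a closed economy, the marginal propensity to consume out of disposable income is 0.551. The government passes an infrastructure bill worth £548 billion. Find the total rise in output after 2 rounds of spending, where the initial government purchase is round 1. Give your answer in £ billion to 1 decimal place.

£849.9 billion

Round 1 adds ΔG = £548 billion; each later round is MPC = 0.551 times the previous.
After 2 rounds: 548 + 301.948 = ΔG·(1 − c^2)/(1 − c) = 548 × (1 − 0.303601)/0.449 ≈ £849.9 billion.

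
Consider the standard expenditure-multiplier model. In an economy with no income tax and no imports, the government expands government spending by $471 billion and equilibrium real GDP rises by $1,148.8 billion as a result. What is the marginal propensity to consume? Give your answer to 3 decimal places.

Implied spending multiplier k = ΔY/ΔG = 1,148.8/471 ≈ 2.4391.
Since k = 1/(1 − MPC), MPC = 1 − 1/k = 1 − ΔG/ΔY = 1 − 471/1,148.8 ≈ 0.590.

0.590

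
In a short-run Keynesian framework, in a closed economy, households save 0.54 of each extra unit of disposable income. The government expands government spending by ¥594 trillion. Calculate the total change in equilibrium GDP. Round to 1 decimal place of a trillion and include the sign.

+¥1,100.0 trillion

MPC = 1 − MPS = 1 − 0.54 = 0.46.
Government-spending multiplier = 1/(1 − MPC) = 1/(1 − 0.46) = 1/0.54 ≈ 1.852.
ΔY = k × ΔG = (+¥594 trillion) / 0.54 = +¥1,100 trillion.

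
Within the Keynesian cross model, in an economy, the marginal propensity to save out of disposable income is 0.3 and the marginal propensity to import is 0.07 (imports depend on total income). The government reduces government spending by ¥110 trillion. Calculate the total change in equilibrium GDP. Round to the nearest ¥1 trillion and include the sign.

−¥297 trillion

MPC = 1 − MPS = 1 − 0.3 = 0.7.
Spending multiplier = 1/(1 − c + m) = 1/(1 − 0.7 + 0.07) = 1/0.37 ≈ 2.703.
ΔY = k × ΔG = (−¥110 trillion) / 0.37 ≈ −¥297 trillion.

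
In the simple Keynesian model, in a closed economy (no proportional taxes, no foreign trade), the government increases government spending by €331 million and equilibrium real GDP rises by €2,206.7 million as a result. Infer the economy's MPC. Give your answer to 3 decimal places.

0.850

Implied spending multiplier k = ΔY/ΔG = 2,206.7/331 ≈ 6.6668.
Since k = 1/(1 − MPC), MPC = 1 − 1/k = 1 − ΔG/ΔY = 1 − 331/2,206.7 ≈ 0.850.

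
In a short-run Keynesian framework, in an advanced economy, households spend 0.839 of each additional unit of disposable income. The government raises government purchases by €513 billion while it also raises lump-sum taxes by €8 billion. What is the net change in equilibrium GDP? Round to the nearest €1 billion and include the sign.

+€3,145 billion

Expenditure multiplier = 1/(1 − MPC) = 1/(1 − 0.839) = 1/0.161 ≈ 6.211.
ΔG contributes k·ΔG = (+€513 billion) / 0.161 ≈ +€3,186.3 billion.
ΔT of +€8 billion changes first-round spending by −c·ΔT = −€6.712 billion, contributing k·(−c·ΔT) = (−€6.712 billion) / 0.161 ≈ −€41.7 billion.
Net ΔY = k(ΔG − c·ΔT) = (+€506.288 billion) / 0.161 ≈ +€3,145 billion.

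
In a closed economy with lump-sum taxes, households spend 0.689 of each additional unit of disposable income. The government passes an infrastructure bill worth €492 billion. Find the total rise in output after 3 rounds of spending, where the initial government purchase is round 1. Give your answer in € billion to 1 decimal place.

Round 1 adds ΔG = €492 billion; each later round is MPC = 0.689 times the previous.
After 3 rounds: 492 + 338.988 + 233.562732 = ΔG·(1 − c^3)/(1 − c) = 492 × (1 − 0.327082769)/0.311 ≈ €1,064.6 billion.

€1,064.6 billion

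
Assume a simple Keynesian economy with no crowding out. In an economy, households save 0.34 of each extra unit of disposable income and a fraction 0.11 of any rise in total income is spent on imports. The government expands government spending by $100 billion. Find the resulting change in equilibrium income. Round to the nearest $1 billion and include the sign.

MPC = 1 − MPS = 1 − 0.34 = 0.66.
Spending multiplier = 1/(1 − c + m) = 1/(1 − 0.66 + 0.11) = 1/0.45 ≈ 2.222.
ΔY = k × ΔG = (+$100 billion) / 0.45 ≈ +$222 billion.

+$222 billion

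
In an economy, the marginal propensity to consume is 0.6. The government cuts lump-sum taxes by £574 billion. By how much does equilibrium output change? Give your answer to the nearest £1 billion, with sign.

+£861 billion

A lump-sum tax change of −£574 billion shifts disposable income by +£574 billion; first-round consumption changes by −c × ΔT = −0.6 × (−£574 billion) = +£344.4 billion.
Expenditure multiplier = 1/(1 − MPC) = 1/(1 − 0.6) = 1/0.4 = 2.5.
The tax multiplier is −c × k = −1.5, so ΔY = k × (−c·ΔT) = (+£344.4 billion) / 0.4 = +£861 billion.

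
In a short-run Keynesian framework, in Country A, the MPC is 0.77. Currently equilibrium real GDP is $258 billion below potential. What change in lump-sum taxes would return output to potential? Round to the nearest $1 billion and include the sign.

Spending multiplier = 1/(1 − MPC) = 1/(1 − 0.77) = 1/0.23 ≈ 4.348.
Tax multiplier = −c·k = −0.77/0.23 ≈ −3.348. Need ΔY = +$258 billion, so ΔT = ΔY/(−c·k) = −(+$258 billion) × 0.23 / 0.77 ≈ −$77 billion.
The government should cut lump-sum taxes by $77 billion.

−$77 billion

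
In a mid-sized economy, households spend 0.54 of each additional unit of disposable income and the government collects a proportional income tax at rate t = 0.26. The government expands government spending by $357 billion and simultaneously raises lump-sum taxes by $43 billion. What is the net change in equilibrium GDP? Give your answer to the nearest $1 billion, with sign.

+$556 billion

Expenditure multiplier = 1/(1 − c(1−t)) = 1/(1 − 0.54×0.74) = 1/0.6004 ≈ 1.666.
ΔG contributes k·ΔG = (+$357 billion) / 0.6004 ≈ +$594.6 billion.
ΔT of +$43 billion changes first-round spending by −c·ΔT = −$23.22 billion, contributing k·(−c·ΔT) = (−$23.22 billion) / 0.6004 ≈ −$38.7 billion.
Net ΔY = k(ΔG − c·ΔT) = (+$333.78 billion) / 0.6004 ≈ +$556 billion.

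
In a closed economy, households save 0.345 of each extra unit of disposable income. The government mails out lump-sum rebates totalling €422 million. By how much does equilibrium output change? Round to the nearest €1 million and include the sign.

MPC = 1 − MPS = 1 − 0.345 = 0.655.
A lump-sum tax change of −€422 million shifts disposable income by +€422 million; first-round consumption changes by −c × ΔT = −0.655 × (−€422 million) = +€276.41 million.
Expenditure multiplier = 1/(1 − MPC) = 1/(1 − 0.655) = 1/0.345 ≈ 2.899.
The tax multiplier is −c × k ≈ −1.899, so ΔY = k × (−c·ΔT) = (+€276.41 million) / 0.345 ≈ +€801 million.

+€801 million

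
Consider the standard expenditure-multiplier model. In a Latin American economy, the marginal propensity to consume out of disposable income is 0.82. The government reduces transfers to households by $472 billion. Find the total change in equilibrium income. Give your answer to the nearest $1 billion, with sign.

The transfer change shifts disposable income by −$472 billion, so first-round consumption changes by c·ΔTR = 0.82 × (−$472 billion) = −$387.04 billion.
Expenditure multiplier = 1/(1 − MPC) = 1/(1 − 0.82) = 1/0.18 ≈ 5.556.
The transfer multiplier is c × k ≈ 4.556, so ΔY = k × (c·ΔTR) = (−$387.04 billion) / 0.18 ≈ −$2,150 billion.

−$2,150 billion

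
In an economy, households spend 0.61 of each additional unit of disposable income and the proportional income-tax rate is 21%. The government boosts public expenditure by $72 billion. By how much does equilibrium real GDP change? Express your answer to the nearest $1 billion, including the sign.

Government-spending multiplier = 1/(1 − c(1−t)) = 1/(1 − 0.61×0.79) = 1/0.5181 ≈ 1.93.
ΔY = k × ΔG = (+$72 billion) / 0.5181 ≈ +$139 billion.

+$139 billion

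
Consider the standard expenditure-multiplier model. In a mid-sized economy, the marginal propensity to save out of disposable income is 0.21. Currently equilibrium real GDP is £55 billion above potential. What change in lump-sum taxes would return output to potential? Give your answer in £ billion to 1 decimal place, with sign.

+£14.6 billion

MPC = 1 − MPS = 1 − 0.21 = 0.79.
Spending multiplier = 1/(1 − MPC) = 1/(1 − 0.79) = 1/0.21 ≈ 4.762.
Tax multiplier = −c·k = −0.79/0.21 ≈ −3.762. Need ΔY = −£55 billion, so ΔT = ΔY/(−c·k) = −(−£55 billion) × 0.21 / 0.79 ≈ +£14.6 billion.
The government should raise lump-sum taxes by £14.6 billion.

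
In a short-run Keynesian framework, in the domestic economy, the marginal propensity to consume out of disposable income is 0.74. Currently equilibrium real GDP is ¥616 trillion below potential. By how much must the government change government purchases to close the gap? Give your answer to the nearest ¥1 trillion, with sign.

+¥160 trillion

Spending multiplier = 1/(1 − MPC) = 1/(1 − 0.74) = 1/0.26 ≈ 3.846.
Need ΔY = +¥616 trillion, so ΔG = ΔY/k = (+¥616 trillion) × 0.26 ≈ +¥160 trillion.
The government should increase government purchases by ¥160 trillion.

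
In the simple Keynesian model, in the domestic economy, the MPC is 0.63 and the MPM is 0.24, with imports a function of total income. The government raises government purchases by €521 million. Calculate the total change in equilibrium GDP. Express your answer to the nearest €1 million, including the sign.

+€854 million

Expenditure multiplier = 1/(1 − c + m) = 1/(1 − 0.63 + 0.24) = 1/0.61 ≈ 1.639.
ΔY = k × ΔG = (+€521 million) / 0.61 ≈ +€854 million.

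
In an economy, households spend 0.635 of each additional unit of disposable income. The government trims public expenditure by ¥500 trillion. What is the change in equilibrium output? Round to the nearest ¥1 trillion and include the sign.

Spending multiplier = 1/(1 − MPC) = 1/(1 − 0.635) = 1/0.365 ≈ 2.74.
ΔY = k × ΔG = (−¥500 trillion) / 0.365 ≈ −¥1,370 trillion.

−¥1,370 trillion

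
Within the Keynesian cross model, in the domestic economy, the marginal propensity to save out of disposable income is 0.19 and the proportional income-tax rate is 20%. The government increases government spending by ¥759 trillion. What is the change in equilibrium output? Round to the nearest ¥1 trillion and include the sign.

+¥2,156 trillion

MPC = 1 − MPS = 1 − 0.19 = 0.81.
Expenditure multiplier = 1/(1 − c(1−t)) = 1/(1 − 0.81×0.8) = 1/0.352 ≈ 2.841.
ΔY = k × ΔG = (+¥759 trillion) / 0.352 ≈ +¥2,156 trillion.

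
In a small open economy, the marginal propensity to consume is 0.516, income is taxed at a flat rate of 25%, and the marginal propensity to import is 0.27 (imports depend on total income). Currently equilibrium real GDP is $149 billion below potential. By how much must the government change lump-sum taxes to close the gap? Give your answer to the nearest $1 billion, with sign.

Spending multiplier = 1/(1 − c(1−t) + m) = 1/(1 − 0.516×0.75 + 0.27) = 1/0.883 ≈ 1.133.
Tax multiplier = −c·k = −0.516/0.883 ≈ −0.584. Need ΔY = +$149 billion, so ΔT = ΔY/(−c·k) = −(+$149 billion) × 0.883 / 0.516 ≈ −$255 billion.
The government should cut lump-sum taxes by $255 billion.

−$255 billion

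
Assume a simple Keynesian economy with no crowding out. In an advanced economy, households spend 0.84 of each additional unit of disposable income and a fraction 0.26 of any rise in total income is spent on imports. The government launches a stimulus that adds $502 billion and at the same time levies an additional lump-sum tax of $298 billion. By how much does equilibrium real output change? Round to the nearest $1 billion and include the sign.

Expenditure multiplier = 1/(1 − c + m) = 1/(1 − 0.84 + 0.26) = 1/0.42 ≈ 2.381.
ΔG contributes k·ΔG = (+$502 billion) / 0.42 ≈ +$1,195.2 billion.
ΔT of +$298 billion changes first-round spending by −c·ΔT = −$250.32 billion, contributing k·(−c·ΔT) = (−$250.32 billion) / 0.42 = −$596 billion.
Net ΔY = k(ΔG − c·ΔT) = (+$251.68 billion) / 0.42 ≈ +$599 billion.

+$599 billion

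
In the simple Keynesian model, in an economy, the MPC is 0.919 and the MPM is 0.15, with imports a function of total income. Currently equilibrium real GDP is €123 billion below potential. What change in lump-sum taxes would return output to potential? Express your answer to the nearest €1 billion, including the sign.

Spending multiplier = 1/(1 − c + m) = 1/(1 − 0.919 + 0.15) = 1/0.231 ≈ 4.329.
Tax multiplier = −c·k = −0.919/0.231 ≈ −3.978. Need ΔY = +€123 billion, so ΔT = ΔY/(−c·k) = −(+€123 billion) × 0.231 / 0.919 ≈ −€31 billion.
The government should cut lump-sum taxes by €31 billion.

−€31 billion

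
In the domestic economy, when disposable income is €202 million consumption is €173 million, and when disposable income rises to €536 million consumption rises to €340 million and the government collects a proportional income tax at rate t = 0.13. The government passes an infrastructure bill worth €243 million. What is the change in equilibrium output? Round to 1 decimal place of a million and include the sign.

+€430.1 million

MPC = ΔC/ΔYd = (340 − 173)/(536 − 202) = 167/334 = 0.5.
Spending multiplier = 1/(1 − c(1−t)) = 1/(1 − 0.5×0.87) = 1/0.565 ≈ 1.77.
ΔY = k × ΔG = (+€243 million) / 0.565 ≈ +€430.1 million.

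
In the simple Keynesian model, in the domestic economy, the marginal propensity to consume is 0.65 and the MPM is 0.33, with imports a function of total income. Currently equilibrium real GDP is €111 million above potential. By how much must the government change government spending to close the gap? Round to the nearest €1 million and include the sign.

Spending multiplier = 1/(1 − c + m) = 1/(1 − 0.65 + 0.33) = 1/0.68 ≈ 1.471.
Need ΔY = −€111 million, so ΔG = ΔY/k = (−€111 million) × 0.68 ≈ −€75 million.
The government should cut government spending by €75 million.

−€75 million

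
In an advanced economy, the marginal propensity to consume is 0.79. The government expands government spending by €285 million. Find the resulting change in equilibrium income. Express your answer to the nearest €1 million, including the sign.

Expenditure multiplier = 1/(1 − MPC) = 1/(1 − 0.79) = 1/0.21 ≈ 4.762.
ΔY = k × ΔG = (+€285 million) / 0.21 ≈ +€1,357 million.

+€1,357 million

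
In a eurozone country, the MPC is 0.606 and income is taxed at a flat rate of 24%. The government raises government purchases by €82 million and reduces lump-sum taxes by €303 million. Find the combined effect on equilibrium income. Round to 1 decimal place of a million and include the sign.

Expenditure multiplier = 1/(1 − c(1−t)) = 1/(1 − 0.606×0.76) = 1/0.53944 ≈ 1.854.
ΔG contributes k·ΔG = (+€82 million) / 0.53944 ≈ +€152 million.
ΔT of −€303 million changes first-round spending by −c·ΔT = +€183.618 million, contributing k·(−c·ΔT) = (+€183.618 million) / 0.53944 ≈ +€340.4 million.
Net ΔY = k(ΔG − c·ΔT) = (+€265.618 million) / 0.53944 ≈ +€492.4 million.

+€492.4 million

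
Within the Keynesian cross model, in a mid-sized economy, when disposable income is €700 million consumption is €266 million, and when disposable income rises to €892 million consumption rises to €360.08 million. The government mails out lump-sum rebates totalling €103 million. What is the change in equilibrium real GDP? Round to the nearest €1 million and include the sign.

+€99 million

MPC = ΔC/ΔYd = (360.08 − 266)/(892 − 700) = 94.08/192 = 0.49.
A lump-sum tax change of −€103 million shifts disposable income by +€103 million; first-round consumption changes by −c × ΔT = −0.49 × (−€103 million) = +€50.47 million.
Expenditure multiplier = 1/(1 − MPC) = 1/(1 − 0.49) = 1/0.51 ≈ 1.961.
The tax multiplier is −c × k ≈ −0.961, so ΔY = k × (−c·ΔT) = (+€50.47 million) / 0.51 ≈ +€99 million.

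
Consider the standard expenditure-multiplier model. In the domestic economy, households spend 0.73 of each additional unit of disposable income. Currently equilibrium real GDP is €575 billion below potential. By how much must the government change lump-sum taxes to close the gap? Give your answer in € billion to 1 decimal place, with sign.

Spending multiplier = 1/(1 − MPC) = 1/(1 − 0.73) = 1/0.27 ≈ 3.704.
Tax multiplier = −c·k = −0.73/0.27 ≈ −2.704. Need ΔY = +€575 billion, so ΔT = ΔY/(−c·k) = −(+€575 billion) × 0.27 / 0.73 ≈ −€212.7 billion.
The government should cut lump-sum taxes by €212.7 billion.

−€212.7 billion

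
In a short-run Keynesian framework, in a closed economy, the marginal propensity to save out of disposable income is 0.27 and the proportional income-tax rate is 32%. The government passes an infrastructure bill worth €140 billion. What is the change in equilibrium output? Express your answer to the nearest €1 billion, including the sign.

MPC = 1 − MPS = 1 − 0.27 = 0.73.
Government-spending multiplier = 1/(1 − c(1−t)) = 1/(1 − 0.73×0.68) = 1/0.5036 ≈ 1.986.
ΔY = k × ΔG = (+€140 billion) / 0.5036 ≈ +€278 billion.

+€278 billion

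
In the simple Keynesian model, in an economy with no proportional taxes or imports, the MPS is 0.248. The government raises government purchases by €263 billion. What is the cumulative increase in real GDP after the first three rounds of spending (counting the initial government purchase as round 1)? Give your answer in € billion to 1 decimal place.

€609.5 billion

MPC = 1 − MPS = 1 − 0.248 = 0.752.
Round 1 adds ΔG = €263 billion; each later round is MPC = 0.752 times the previous.
After 3 rounds: 263 + 197.776 + 148.727552 = ΔG·(1 − c^3)/(1 − c) = 263 × (1 − 0.425259008)/0.248 ≈ €609.5 billion.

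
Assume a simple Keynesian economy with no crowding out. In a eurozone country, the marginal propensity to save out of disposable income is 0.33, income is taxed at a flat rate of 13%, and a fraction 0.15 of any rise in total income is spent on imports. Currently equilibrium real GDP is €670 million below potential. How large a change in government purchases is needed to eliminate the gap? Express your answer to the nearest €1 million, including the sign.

MPC = 1 − MPS = 1 − 0.33 = 0.67.
Spending multiplier = 1/(1 − c(1−t) + m) = 1/(1 − 0.67×0.87 + 0.15) = 1/0.5671 ≈ 1.763.
Need ΔY = +€670 million, so ΔG = ΔY/k = (+€670 million) × 0.5671 ≈ +€380 million.
The government should increase government purchases by €380 million.

+€380 million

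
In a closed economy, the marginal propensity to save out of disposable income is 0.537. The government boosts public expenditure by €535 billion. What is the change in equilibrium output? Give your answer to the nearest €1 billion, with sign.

+€996 billion

MPC = 1 − MPS = 1 − 0.537 = 0.463.
Expenditure multiplier = 1/(1 − MPC) = 1/(1 − 0.463) = 1/0.537 ≈ 1.862.
ΔY = k × ΔG = (+€535 billion) / 0.537 ≈ +€996 billion.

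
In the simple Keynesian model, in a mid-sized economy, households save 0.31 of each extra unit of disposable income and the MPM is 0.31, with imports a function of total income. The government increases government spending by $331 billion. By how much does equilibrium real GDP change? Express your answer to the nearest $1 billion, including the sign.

+$534 billion

MPC = 1 − MPS = 1 − 0.31 = 0.69.
Government-spending multiplier = 1/(1 − c + m) = 1/(1 − 0.69 + 0.31) = 1/0.62 ≈ 1.613.
ΔY = k × ΔG = (+$331 billion) / 0.62 ≈ +$534 billion.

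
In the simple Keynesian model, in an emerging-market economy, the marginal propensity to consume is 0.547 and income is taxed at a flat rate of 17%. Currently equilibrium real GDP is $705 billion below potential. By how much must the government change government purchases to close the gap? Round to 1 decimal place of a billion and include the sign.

+$384.9 billion

Spending multiplier = 1/(1 − c(1−t)) = 1/(1 − 0.547×0.83) = 1/0.54599 ≈ 1.832.
Need ΔY = +$705 billion, so ΔG = ΔY/k = (+$705 billion) × 0.54599 ≈ +$384.9 billion.
The government should increase government purchases by $384.9 billion.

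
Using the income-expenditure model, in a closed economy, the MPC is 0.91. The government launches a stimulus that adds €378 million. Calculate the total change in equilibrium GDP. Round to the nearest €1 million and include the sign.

Spending multiplier = 1/(1 − MPC) = 1/(1 − 0.91) = 1/0.09 ≈ 11.111.
ΔY = k × ΔG = (+€378 million) / 0.09 = +€4,200 million.

+€4,200 million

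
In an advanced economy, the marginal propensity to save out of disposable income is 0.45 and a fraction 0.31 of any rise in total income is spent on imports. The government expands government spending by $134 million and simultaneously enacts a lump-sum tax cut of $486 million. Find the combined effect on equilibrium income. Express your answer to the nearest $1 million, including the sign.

+$528 million

MPC = 1 − MPS = 1 − 0.45 = 0.55.
Expenditure multiplier = 1/(1 − c + m) = 1/(1 − 0.55 + 0.31) = 1/0.76 ≈ 1.316.
ΔG contributes k·ΔG = (+$134 million) / 0.76 ≈ +$176.3 million.
ΔT of −$486 million changes first-round spending by −c·ΔT = +$267.3 million, contributing k·(−c·ΔT) = (+$267.3 million) / 0.76 ≈ +$351.7 million.
Net ΔY = k(ΔG − c·ΔT) = (+$401.3 million) / 0.76 ≈ +$528 million.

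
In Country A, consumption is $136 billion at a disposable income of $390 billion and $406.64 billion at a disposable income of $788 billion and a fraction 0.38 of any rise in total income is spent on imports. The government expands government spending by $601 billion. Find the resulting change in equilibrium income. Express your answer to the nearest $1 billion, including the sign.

+$859 billion

MPC = ΔC/ΔYd = (406.64 − 136)/(788 − 390) = 270.64/398 = 0.68.
Government-spending multiplier = 1/(1 − c + m) = 1/(1 − 0.68 + 0.38) = 1/0.7 ≈ 1.429.
ΔY = k × ΔG = (+$601 billion) / 0.7 ≈ +$859 billion.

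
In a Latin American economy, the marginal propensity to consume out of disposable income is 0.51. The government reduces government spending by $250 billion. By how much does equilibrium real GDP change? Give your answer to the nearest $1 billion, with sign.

Expenditure multiplier = 1/(1 − MPC) = 1/(1 − 0.51) = 1/0.49 ≈ 2.041.
ΔY = k × ΔG = (−$250 billion) / 0.49 ≈ −$510 billion.

−$510 billion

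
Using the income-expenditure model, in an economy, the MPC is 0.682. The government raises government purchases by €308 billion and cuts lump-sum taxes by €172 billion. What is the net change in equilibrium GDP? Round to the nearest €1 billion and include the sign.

Expenditure multiplier = 1/(1 − MPC) = 1/(1 − 0.682) = 1/0.318 ≈ 3.145.
ΔG contributes k·ΔG = (+€308 billion) / 0.318 ≈ +€968.6 billion.
ΔT of −€172 billion changes first-round spending by −c·ΔT = +€117.304 billion, contributing k·(−c·ΔT) = (+€117.304 billion) / 0.318 ≈ +€368.9 billion.
Net ΔY = k(ΔG − c·ΔT) = (+€425.304 billion) / 0.318 ≈ +€1,337 billion.

+€1,337 billion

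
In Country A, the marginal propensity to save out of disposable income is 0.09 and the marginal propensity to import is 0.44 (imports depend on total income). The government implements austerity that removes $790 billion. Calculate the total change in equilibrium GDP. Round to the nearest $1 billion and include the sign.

−$1,491 billion

MPC = 1 − MPS = 1 − 0.09 = 0.91.
Spending multiplier = 1/(1 − c + m) = 1/(1 − 0.91 + 0.44) = 1/0.53 ≈ 1.887.
ΔY = k × ΔG = (−$790 billion) / 0.53 ≈ −$1,491 billion.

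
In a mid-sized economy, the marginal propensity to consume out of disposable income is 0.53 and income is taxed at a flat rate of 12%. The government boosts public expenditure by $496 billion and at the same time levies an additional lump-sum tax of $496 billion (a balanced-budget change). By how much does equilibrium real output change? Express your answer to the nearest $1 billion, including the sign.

Expenditure multiplier = 1/(1 − c(1−t)) = 1/(1 − 0.53×0.88) = 1/0.5336 ≈ 1.874.
ΔG contributes k·ΔG = (+$496 billion) / 0.5336 ≈ +$929.5 billion.
ΔT of +$496 billion changes first-round spending by −c·ΔT = −$262.88 billion, contributing k·(−c·ΔT) = (−$262.88 billion) / 0.5336 ≈ −$492.7 billion.
Net ΔY = k(ΔG − c·ΔT) = (+$233.12 billion) / 0.5336 ≈ +$437 billion.

+$437 billion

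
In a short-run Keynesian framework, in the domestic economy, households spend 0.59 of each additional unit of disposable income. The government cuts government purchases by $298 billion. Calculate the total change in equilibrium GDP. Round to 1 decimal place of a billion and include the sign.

−$726.8 billion

Expenditure multiplier = 1/(1 − MPC) = 1/(1 − 0.59) = 1/0.41 ≈ 2.439.
ΔY = k × ΔG = (−$298 billion) / 0.41 ≈ −$726.8 billion.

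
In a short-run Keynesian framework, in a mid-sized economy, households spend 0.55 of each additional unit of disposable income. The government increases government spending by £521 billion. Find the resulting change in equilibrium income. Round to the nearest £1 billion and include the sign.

+£1,158 billion

Spending multiplier = 1/(1 − MPC) = 1/(1 − 0.55) = 1/0.45 ≈ 2.222.
ΔY = k × ΔG = (+£521 billion) / 0.45 ≈ +£1,158 billion.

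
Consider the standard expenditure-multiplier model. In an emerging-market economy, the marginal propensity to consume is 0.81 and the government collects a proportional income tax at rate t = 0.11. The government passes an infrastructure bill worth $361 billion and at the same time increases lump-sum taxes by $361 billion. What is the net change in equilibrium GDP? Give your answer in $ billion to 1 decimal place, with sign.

+$245.8 billion

Expenditure multiplier = 1/(1 − c(1−t)) = 1/(1 − 0.81×0.89) = 1/0.2791 ≈ 3.583.
ΔG contributes k·ΔG = (+$361 billion) / 0.2791 ≈ +$1,293.4 billion.
ΔT of +$361 billion changes first-round spending by −c·ΔT = −$292.41 billion, contributing k·(−c·ΔT) = (−$292.41 billion) / 0.2791 ≈ −$1,047.7 billion.
Net ΔY = k(ΔG − c·ΔT) = (+$68.59 billion) / 0.2791 ≈ +$245.8 billion.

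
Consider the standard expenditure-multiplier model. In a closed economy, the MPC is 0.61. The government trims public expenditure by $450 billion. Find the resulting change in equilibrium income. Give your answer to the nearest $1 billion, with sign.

−$1,154 billion

Expenditure multiplier = 1/(1 − MPC) = 1/(1 − 0.61) = 1/0.39 ≈ 2.564.
ΔY = k × ΔG = (−$450 billion) / 0.39 ≈ −$1,154 billion.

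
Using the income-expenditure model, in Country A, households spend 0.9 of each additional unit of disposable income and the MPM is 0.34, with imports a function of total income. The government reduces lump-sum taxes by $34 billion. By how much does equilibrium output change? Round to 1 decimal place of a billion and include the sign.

+$69.5 billion

A lump-sum tax change of −$34 billion shifts disposable income by +$34 billion; first-round consumption changes by −c × ΔT = −0.9 × (−$34 billion) = +$30.6 billion.
Expenditure multiplier = 1/(1 − c + m) = 1/(1 − 0.9 + 0.34) = 1/0.44 ≈ 2.273.
The tax multiplier is −c × k ≈ −2.045, so ΔY = k × (−c·ΔT) = (+$30.6 billion) / 0.44 ≈ +$69.5 billion.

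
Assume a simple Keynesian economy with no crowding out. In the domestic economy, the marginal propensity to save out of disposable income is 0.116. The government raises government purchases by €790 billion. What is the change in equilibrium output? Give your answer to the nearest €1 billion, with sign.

+€6,810 billion

MPC = 1 − MPS = 1 − 0.116 = 0.884.
Spending multiplier = 1/(1 − MPC) = 1/(1 − 0.884) = 1/0.116 ≈ 8.621.
ΔY = k × ΔG = (+€790 billion) / 0.116 ≈ +€6,810 billion.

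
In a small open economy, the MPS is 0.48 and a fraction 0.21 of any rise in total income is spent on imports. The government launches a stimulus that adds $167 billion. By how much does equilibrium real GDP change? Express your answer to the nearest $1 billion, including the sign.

+$242 billion

MPC = 1 − MPS = 1 − 0.48 = 0.52.
Spending multiplier = 1/(1 − c + m) = 1/(1 − 0.52 + 0.21) = 1/0.69 ≈ 1.449.
ΔY = k × ΔG = (+$167 billion) / 0.69 ≈ +$242 billion.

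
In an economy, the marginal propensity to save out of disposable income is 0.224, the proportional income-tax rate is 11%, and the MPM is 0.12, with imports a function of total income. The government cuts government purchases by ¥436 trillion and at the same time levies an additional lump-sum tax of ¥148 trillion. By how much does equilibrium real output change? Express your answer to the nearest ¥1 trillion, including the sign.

−¥1,283 trillion

MPC = 1 − MPS = 1 − 0.224 = 0.776.
Expenditure multiplier = 1/(1 − c(1−t) + m) = 1/(1 − 0.776×0.89 + 0.12) = 1/0.42936 ≈ 2.329.
ΔG contributes k·ΔG = (−¥436 trillion) / 0.42936 ≈ −¥1,015.5 trillion.
ΔT of +¥148 trillion changes first-round spending by −c·ΔT = −¥114.848 trillion, contributing k·(−c·ΔT) = (−¥114.848 trillion) / 0.42936 ≈ −¥267.5 trillion.
Net ΔY = k(ΔG − c·ΔT) = (−¥550.848 trillion) / 0.42936 ≈ −¥1,283 trillion.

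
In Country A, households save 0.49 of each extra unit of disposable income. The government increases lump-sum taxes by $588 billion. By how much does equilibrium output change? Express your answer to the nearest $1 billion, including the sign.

MPC = 1 − MPS = 1 − 0.49 = 0.51.
A lump-sum tax change of +$588 billion shifts disposable income by −$588 billion; first-round consumption changes by −c × ΔT = −0.51 × (+$588 billion) = −$299.88 billion.
Expenditure multiplier = 1/(1 − MPC) = 1/(1 − 0.51) = 1/0.49 ≈ 2.041.
The tax multiplier is −c × k ≈ −1.041, so ΔY = k × (−c·ΔT) = (−$299.88 billion) / 0.49 = −$612 billion.

−$612 billion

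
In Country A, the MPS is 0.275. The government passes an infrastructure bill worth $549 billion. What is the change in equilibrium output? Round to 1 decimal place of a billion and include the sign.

+$1,996.4 billion

MPC = 1 − MPS = 1 − 0.275 = 0.725.
Government-spending multiplier = 1/(1 − MPC) = 1/(1 − 0.725) = 1/0.275 ≈ 3.636.
ΔY = k × ΔG = (+$549 billion) / 0.275 ≈ +$1,996.4 billion.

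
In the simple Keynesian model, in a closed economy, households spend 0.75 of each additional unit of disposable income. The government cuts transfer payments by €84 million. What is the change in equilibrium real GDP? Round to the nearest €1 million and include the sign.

−€252 million

The transfer change shifts disposable income by −€84 million, so first-round consumption changes by c·ΔTR = 0.75 × (−€84 million) = −€63 million.
Expenditure multiplier = 1/(1 − MPC) = 1/(1 − 0.75) = 1/0.25 = 4.
The transfer multiplier is c × k = 3, so ΔY = k × (c·ΔTR) = (−€63 million) / 0.25 = −€252 million.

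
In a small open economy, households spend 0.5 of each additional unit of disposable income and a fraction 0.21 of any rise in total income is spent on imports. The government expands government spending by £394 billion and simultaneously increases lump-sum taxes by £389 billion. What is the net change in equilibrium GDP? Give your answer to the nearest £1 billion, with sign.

+£281 billion

Expenditure multiplier = 1/(1 − c + m) = 1/(1 − 0.5 + 0.21) = 1/0.71 ≈ 1.408.
ΔG contributes k·ΔG = (+£394 billion) / 0.71 ≈ +£554.9 billion.
ΔT of +£389 billion changes first-round spending by −c·ΔT = −£194.5 billion, contributing k·(−c·ΔT) = (−£194.5 billion) / 0.71 ≈ −£273.9 billion.
Net ΔY = k(ΔG − c·ΔT) = (+£199.5 billion) / 0.71 ≈ +£281 billion.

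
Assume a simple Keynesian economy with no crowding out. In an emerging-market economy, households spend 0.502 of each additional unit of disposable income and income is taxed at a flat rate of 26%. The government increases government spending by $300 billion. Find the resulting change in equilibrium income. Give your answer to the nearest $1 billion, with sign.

Expenditure multiplier = 1/(1 − c(1−t)) = 1/(1 − 0.502×0.74) = 1/0.62852 ≈ 1.591.
ΔY = k × ΔG = (+$300 billion) / 0.62852 ≈ +$477 billion.

+$477 billion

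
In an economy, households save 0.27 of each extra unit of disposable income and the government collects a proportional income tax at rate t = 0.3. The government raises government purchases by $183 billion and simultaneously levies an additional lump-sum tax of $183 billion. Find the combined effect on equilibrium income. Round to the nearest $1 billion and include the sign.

MPC = 1 − MPS = 1 − 0.27 = 0.73.
Expenditure multiplier = 1/(1 − c(1−t)) = 1/(1 − 0.73×0.7) = 1/0.489 ≈ 2.045.
ΔG contributes k·ΔG = (+$183 billion) / 0.489 ≈ +$374.2 billion.
ΔT of +$183 billion changes first-round spending by −c·ΔT = −$133.59 billion, contributing k·(−c·ΔT) = (−$133.59 billion) / 0.489 ≈ −$273.2 billion.
Net ΔY = k(ΔG − c·ΔT) = (+$49.41 billion) / 0.489 ≈ +$101 billion.

+$101 billion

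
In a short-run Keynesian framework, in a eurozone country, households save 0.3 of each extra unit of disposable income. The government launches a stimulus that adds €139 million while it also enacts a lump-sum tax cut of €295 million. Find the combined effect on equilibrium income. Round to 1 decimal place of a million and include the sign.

+€1,151.7 million

MPC = 1 − MPS = 1 − 0.3 = 0.7.
Expenditure multiplier = 1/(1 − MPC) = 1/(1 − 0.7) = 1/0.3 ≈ 3.333.
ΔG contributes k·ΔG = (+€139 million) / 0.3 ≈ +€463.3 million.
ΔT of −€295 million changes first-round spending by −c·ΔT = +€206.5 million, contributing k·(−c·ΔT) = (+€206.5 million) / 0.3 ≈ +€688.3 million.
Net ΔY = k(ΔG − c·ΔT) = (+€345.5 million) / 0.3 ≈ +€1,151.7 million.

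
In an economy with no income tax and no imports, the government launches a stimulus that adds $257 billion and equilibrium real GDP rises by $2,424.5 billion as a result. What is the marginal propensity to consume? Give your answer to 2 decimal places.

Implied spending multiplier k = ΔY/ΔG = 2,424.5/257 ≈ 9.4339.
Since k = 1/(1 − MPC), MPC = 1 − 1/k = 1 − ΔG/ΔY = 1 − 257/2,424.5 ≈ 0.89.

0.89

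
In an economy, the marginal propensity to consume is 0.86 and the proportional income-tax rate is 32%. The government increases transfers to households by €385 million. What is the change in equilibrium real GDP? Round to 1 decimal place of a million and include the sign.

The transfer change shifts disposable income by +€385 million, so first-round consumption changes by c·ΔTR = 0.86 × (+€385 million) = +€331.1 million.
Expenditure multiplier = 1/(1 − c(1−t)) = 1/(1 − 0.86×0.68) = 1/0.4152 ≈ 2.408.
The transfer multiplier is c × k ≈ 2.071, so ΔY = k × (c·ΔTR) = (+€331.1 million) / 0.4152 ≈ +€797.4 million.

+€797.4 million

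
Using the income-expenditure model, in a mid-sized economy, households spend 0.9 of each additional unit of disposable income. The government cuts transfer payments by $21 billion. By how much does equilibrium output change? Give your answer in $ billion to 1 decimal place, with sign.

The transfer change shifts disposable income by −$21 billion, so first-round consumption changes by c·ΔTR = 0.9 × (−$21 billion) = −$18.9 billion.
Expenditure multiplier = 1/(1 − MPC) = 1/(1 − 0.9) = 1/0.1 = 10.
The transfer multiplier is c × k = 9, so ΔY = k × (c·ΔTR) = (−$18.9 billion) / 0.1 = −$189 billion.

−$189.0 billion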